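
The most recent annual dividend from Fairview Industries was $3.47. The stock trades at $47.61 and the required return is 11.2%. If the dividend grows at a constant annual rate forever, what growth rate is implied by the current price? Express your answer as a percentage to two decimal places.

P = D₀(1+g)/(r−g) ⇒ P(r−g) = D₀(1+g) ⇒ g(P+D₀) = P·r − D₀
g = (P·r − D₀)/(P + D₀) = ($47.61×0.112 − $3.47) / ($47.61 + $3.47) = 0.036459

3.65%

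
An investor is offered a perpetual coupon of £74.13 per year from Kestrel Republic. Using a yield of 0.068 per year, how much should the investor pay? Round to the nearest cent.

£1090.15

Level perpetuity: PV = C / r = £74.13 / 0.068 = £1,090.15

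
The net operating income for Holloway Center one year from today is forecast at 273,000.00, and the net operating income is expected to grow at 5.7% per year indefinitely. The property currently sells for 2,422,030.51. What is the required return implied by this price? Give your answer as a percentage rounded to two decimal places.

16.97%

P = D₁/(r − g) ⇒ r = D₁/P + g = 273,000.0000/2,422,030.51 + 0.057 = 0.112715 + 0.057 = 0.169715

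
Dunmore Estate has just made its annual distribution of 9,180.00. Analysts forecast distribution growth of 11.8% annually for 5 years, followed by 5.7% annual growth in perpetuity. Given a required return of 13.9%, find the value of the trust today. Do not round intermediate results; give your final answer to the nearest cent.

151241.48

D_1 = 10263.24000
D_2 = 11474.30232
D_3 = 12828.26999
D_4 = 14342.00585
D_5 = 16034.36254
Terminal value at year 5: TV = D_5×(1+g_2)/(r−g_2) = 16948.32121/0.082 = 206686.84401
P_0 = D_1/(1+r)^1 + D_2/(1+r)^2 + D_3/(1+r)^3 + D_4/(1+r)^4 + D_5/(1+r)^5 + TV/(1+r)^5
    = 9010.74627 + 8844.61311 + 8681.54298 + 8521.47941 + 8364.36697 + 107818.73038 = 151241.47912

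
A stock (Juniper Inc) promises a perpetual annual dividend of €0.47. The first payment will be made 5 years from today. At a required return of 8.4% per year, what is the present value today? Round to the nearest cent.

€4.05

Value at end of year 4: C / r = €0.47 / 0.084 = €5.5952
Discount to today: PV = €5.5952 / (1 + 0.084)^4 = €5.5952 / 1.380757 = €4.05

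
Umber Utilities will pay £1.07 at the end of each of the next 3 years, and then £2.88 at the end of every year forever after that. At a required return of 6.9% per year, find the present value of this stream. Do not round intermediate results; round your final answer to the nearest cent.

£36.98

PV of 3-year annuity: £1.07 × [1 − (1+0.069)^−3] / 0.069 = 2.81316
Perpetuity value at year 3: £2.88 / 0.069 = 41.73913
PV of perpetuity: 41.73913 / (1+0.069)^3 = 34.16727
Total PV = 2.81316 + 34.16727 = 36.98043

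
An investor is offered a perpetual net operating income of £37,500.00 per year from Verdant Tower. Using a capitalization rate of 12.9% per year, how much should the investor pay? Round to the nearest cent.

£290697.67

Level perpetuity: PV = C / r = £37,500.00 / 0.129 = £290,697.67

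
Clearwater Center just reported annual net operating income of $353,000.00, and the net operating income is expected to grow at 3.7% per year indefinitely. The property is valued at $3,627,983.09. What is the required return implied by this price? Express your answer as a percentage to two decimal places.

D₁ = $353,000.00 × 1.037 = $366,061.0000
P = D₁/(r − g) ⇒ r = D₁/P + g = $366,061.0000/$3,627,983.09 + 0.037 = 0.100899 + 0.037 = 0.137899

13.79%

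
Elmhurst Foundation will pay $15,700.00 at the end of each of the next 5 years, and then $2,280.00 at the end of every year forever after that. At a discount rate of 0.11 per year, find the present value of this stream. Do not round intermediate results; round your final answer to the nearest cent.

PV of 5-year annuity: $15,700.00 × [1 − (1+0.11)^−5] / 0.11 = 58025.58318
Perpetuity value at year 5: $2,280.00 / 0.11 = 20727.27273
PV of perpetuity: 20727.27273 / (1+0.11)^5 = 12300.62753
Total PV = 58025.58318 + 12300.62753 = 70326.21070

$70326.21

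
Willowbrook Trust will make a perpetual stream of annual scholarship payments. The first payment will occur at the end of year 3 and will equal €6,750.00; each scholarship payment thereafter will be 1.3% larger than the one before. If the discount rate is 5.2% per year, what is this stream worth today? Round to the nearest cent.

Value at end of year 2: C₁ / (r − g) = €6,750.00 / (0.052 − 0.013) = €173,076.9231
Discount to today: PV = €173,076.9231 / (1 + 0.052)^2 = €173,076.9231 / 1.106704 = €156,389.53

€156389.53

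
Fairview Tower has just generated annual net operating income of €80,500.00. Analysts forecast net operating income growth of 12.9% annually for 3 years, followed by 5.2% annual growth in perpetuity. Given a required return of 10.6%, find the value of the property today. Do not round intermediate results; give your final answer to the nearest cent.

€1919831.23

D_1 = 90884.50000
D_2 = 102608.60050
D_3 = 115845.10996
Terminal value at year 3: TV = D_3×(1+g_2)/(r−g_2) = 121869.05568/0.054 = 2256834.36449
P_0 = D_1/(1+r)^1 + D_2/(1+r)^2 + D_3/(1+r)^3 + TV/(1+r)^3
    = 82174.05063 + 83882.91425 + 85627.31482 + 1668146.94800 = 1919831.22771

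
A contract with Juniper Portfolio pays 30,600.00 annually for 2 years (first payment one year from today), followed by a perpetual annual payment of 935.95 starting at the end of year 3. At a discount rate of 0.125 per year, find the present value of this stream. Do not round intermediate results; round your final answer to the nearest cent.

PV of 2-year annuity: 30,600.00 × [1 − (1+0.125)^−2] / 0.125 = 51377.77778
Perpetuity value at year 2: 935.95 / 0.125 = 7487.60000
PV of perpetuity: 7487.60000 / (1+0.125)^2 = 5916.12840
Total PV = 51377.77778 + 5916.12840 = 57293.90617

57293.91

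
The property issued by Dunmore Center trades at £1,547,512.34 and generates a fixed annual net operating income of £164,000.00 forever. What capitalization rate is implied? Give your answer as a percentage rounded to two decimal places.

10.60%

P = C/r ⇒ r = C/P = £164,000.00/£1,547,512.34 = 0.105977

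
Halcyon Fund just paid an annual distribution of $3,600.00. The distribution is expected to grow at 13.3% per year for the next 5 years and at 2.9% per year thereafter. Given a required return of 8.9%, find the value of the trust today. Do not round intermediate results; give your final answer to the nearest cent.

D_1 = 4078.80000
D_2 = 4621.28040
D_3 = 5235.91069
D_4 = 5932.28682
D_5 = 6721.28096
Terminal value at year 5: TV = D_5×(1+g_2)/(r−g_2) = 6916.19811/0.06 = 115269.96850
P_0 = D_1/(1+r)^1 + D_2/(1+r)^2 + D_3/(1+r)^3 + D_4/(1+r)^4 + D_5/(1+r)^5 + TV/(1+r)^5
    = 3745.45455 + 3896.78604 + 4054.23194 + 4218.03929 + 4388.46512 + 75262.17688 = 95565.15383

$95565.15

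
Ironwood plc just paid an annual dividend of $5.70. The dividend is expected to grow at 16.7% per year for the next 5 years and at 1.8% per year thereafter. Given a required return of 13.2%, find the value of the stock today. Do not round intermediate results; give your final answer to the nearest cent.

$90.53

D_1 = 6.65190
D_2 = 7.76277
D_3 = 9.05915
D_4 = 10.57203
D_5 = 12.33756
Terminal value at year 5: TV = D_5×(1+g_2)/(r−g_2) = 12.55963/0.114 = 110.17221
P_0 = D_1/(1+r)^1 + D_2/(1+r)^2 + D_3/(1+r)^3 + D_4/(1+r)^4 + D_5/(1+r)^5 + TV/(1+r)^5
    = 5.87624 + 6.05792 + 6.24523 + 6.43832 + 6.63738 + 59.27068 = 90.52577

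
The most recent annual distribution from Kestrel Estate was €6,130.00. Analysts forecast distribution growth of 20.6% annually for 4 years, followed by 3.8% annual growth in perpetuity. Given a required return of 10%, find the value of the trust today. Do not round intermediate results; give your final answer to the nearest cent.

€179304.98

D_1 = 7392.78000
D_2 = 8915.69268
D_3 = 10752.32537
D_4 = 12967.30440
Terminal value at year 4: TV = D_4×(1+g_2)/(r−g_2) = 13460.06197/0.062 = 217097.77364
P_0 = D_1/(1+r)^1 + D_2/(1+r)^2 + D_3/(1+r)^3 + D_4/(1+r)^4 + TV/(1+r)^4
    = 6720.70909 + 7368.34106 + 8078.38120 + 8856.84338 + 148280.70053 = 179304.97526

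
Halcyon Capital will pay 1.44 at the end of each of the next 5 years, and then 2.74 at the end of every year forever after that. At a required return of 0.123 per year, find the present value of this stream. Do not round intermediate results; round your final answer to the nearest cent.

17.62

PV of 5-year annuity: 1.44 × [1 − (1+0.123)^−5] / 0.123 = 5.15253
Perpetuity value at year 5: 2.74 / 0.123 = 22.27642
PV of perpetuity: 22.27642 / (1+0.123)^5 = 12.47230
Total PV = 5.15253 + 12.47230 = 17.62483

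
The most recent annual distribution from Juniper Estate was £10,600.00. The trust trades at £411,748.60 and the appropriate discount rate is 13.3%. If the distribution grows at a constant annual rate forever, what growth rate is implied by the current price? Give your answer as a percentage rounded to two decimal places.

10.46%

P = D₀(1+g)/(r−g) ⇒ P(r−g) = D₀(1+g) ⇒ g(P+D₀) = P·r − D₀
g = (P·r − D₀)/(P + D₀) = (£411,748.60×0.133 − £10,600.00) / (£411,748.60 + £10,600.00) = 0.104564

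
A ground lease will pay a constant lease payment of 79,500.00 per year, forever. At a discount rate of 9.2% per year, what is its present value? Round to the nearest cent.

864130.43

Level perpetuity: PV = C / r = 79,500.00 / 0.092 = 864,130.43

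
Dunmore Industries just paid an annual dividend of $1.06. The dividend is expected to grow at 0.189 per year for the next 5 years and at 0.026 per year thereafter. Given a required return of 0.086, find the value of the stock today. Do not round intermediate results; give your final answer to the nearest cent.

D_1 = 1.26034
D_2 = 1.49854
D_3 = 1.78177
D_4 = 2.11852
D_5 = 2.51892
Terminal value at year 5: TV = D_5×(1+g_2)/(r−g_2) = 2.58442/0.06 = 43.07361
P_0 = D_1/(1+r)^1 + D_2/(1+r)^2 + D_3/(1+r)^3 + D_4/(1+r)^4 + D_5/(1+r)^5 + TV/(1+r)^5
    = 1.16053 + 1.27060 + 1.39111 + 1.52305 + 1.66750 + 28.51426 = 35.52706

$35.53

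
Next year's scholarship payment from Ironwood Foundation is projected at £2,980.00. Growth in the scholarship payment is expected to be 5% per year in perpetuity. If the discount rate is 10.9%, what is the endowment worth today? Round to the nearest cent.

Growing perpetuity: P = D₁ / (r − g) = £2,980.0000 / (0.109 − 0.05) = £50,508.47

£50508.47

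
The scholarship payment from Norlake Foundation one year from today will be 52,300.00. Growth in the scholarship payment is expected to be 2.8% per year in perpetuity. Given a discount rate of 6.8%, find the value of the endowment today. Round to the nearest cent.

Growing perpetuity: P = D₁ / (r − g) = 52,300.0000 / (0.068 − 0.028) = 1,307,500.00

1307500.00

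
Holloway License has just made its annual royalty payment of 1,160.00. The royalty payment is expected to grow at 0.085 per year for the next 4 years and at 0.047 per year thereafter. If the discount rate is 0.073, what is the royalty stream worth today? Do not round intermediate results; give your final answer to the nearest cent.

53608.46

D_1 = 1258.60000
D_2 = 1365.58100
D_3 = 1481.65539
D_4 = 1607.59609
Terminal value at year 4: TV = D_4×(1+g_2)/(r−g_2) = 1683.15311/0.026 = 64736.65804
P_0 = D_1/(1+r)^1 + D_2/(1+r)^2 + D_3/(1+r)^3 + D_4/(1+r)^4 + TV/(1+r)^4
    = 1172.97297 + 1186.09103 + 1199.35580 + 1212.76891 + 48837.27100 = 53608.45971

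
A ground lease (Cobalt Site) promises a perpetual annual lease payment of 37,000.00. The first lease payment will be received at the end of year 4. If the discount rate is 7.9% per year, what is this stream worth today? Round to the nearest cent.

Value at end of year 3: C / r = 37,000.00 / 0.079 = 468,354.4304
Discount to today: PV = 468,354.4304 / (1 + 0.079)^3 = 468,354.4304 / 1.256216 = 372,829.53

372829.53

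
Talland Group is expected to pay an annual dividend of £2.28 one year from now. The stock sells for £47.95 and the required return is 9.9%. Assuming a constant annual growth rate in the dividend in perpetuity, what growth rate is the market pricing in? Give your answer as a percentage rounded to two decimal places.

P = D₁/(r−g) ⇒ g = r − D₁/P = 0.099 − £2.28/£47.95 = 0.051450

5.15%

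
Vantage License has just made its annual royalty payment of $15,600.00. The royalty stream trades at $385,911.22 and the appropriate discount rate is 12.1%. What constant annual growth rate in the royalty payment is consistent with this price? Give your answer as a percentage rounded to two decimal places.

7.74%

P = D₀(1+g)/(r−g) ⇒ P(r−g) = D₀(1+g) ⇒ g(P+D₀) = P·r − D₀
g = (P·r − D₀)/(P + D₀) = ($385,911.22×0.121 − $15,600.00) / ($385,911.22 + $15,600.00) = 0.077446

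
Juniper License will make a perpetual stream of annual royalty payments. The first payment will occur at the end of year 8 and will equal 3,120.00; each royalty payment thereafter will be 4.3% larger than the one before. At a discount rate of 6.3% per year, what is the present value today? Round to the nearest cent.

101716.58

Value at end of year 7: C₁ / (r − g) = 3,120.00 / (0.063 − 0.043) = 156,000.0000
Discount to today: PV = 156,000.0000 / (1 + 0.063)^7 = 156,000.0000 / 1.533673 = 101,716.58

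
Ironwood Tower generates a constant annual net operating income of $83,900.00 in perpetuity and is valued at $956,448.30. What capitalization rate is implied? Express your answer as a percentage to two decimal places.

P = C/r ⇒ r = C/P = $83,900.00/$956,448.30 = 0.087720

8.77%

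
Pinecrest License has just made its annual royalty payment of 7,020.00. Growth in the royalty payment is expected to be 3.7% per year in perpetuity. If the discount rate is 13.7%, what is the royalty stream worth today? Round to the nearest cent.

72797.40

D₁ = D₀ × (1 + g) = 7,020.00 × 1.037 = 7,279.7400
Growing perpetuity: P = D₁ / (r − g) = 7,279.7400 / (0.137 − 0.037) = 72,797.40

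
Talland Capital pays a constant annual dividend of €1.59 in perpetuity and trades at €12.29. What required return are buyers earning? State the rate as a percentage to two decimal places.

P = C/r ⇒ r = C/P = €1.59/€12.29 = 0.129373

12.94%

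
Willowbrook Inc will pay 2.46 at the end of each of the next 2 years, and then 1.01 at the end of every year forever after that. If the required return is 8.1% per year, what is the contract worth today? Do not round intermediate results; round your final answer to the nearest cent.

15.05

PV of 2-year annuity: 2.46 × [1 − (1+0.081)^−2] / 0.081 = 4.38082
Perpetuity value at year 2: 1.01 / 0.081 = 12.46914
PV of perpetuity: 12.46914 / (1+0.081)^2 = 10.67050
Total PV = 4.38082 + 10.67050 = 15.05133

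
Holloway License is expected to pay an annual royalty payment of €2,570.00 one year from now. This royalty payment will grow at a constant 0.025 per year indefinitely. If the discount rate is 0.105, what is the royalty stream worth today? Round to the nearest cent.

Growing perpetuity: P = D₁ / (r − g) = €2,570.0000 / (0.105 − 0.025) = €32,125.00

€32125.00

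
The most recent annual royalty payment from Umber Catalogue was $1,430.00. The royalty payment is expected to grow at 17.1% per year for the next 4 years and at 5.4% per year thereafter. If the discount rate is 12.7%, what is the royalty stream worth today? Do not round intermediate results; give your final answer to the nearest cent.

D_1 = 1674.53000
D_2 = 1960.87463
D_3 = 2296.18419
D_4 = 2688.83169
Terminal value at year 4: TV = D_4×(1+g_2)/(r−g_2) = 2834.02860/0.073 = 38822.30958
P_0 = D_1/(1+r)^1 + D_2/(1+r)^2 + D_3/(1+r)^3 + D_4/(1+r)^4 + TV/(1+r)^4
    = 1485.82964 + 1543.83896 + 1604.11306 + 1666.74037 + 24064.99104 = 30365.51306

$30365.51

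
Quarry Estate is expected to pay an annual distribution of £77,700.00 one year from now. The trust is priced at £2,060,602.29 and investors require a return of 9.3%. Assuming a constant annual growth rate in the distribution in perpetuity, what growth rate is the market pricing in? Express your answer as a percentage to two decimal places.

5.53%

P = D₁/(r−g) ⇒ g = r − D₁/P = 0.093 − £77,700.00/£2,060,602.29 = 0.055293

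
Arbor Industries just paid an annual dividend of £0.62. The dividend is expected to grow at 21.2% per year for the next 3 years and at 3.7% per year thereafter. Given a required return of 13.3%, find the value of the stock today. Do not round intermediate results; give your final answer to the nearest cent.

D_1 = 0.75144
D_2 = 0.91075
D_3 = 1.10382
Terminal value at year 3: TV = D_3×(1+g_2)/(r−g_2) = 1.14466/0.096 = 11.92359
P_0 = D_1/(1+r)^1 + D_2/(1+r)^2 + D_3/(1+r)^3 + TV/(1+r)^3
    = 0.66323 + 0.70948 + 0.75894 + 8.19818 = 10.32983

£10.33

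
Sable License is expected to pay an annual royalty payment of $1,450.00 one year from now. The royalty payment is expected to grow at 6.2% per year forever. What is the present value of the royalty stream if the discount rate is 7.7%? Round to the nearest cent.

$96666.67

Growing perpetuity: P = D₁ / (r − g) = $1,450.0000 / (0.077 − 0.062) = $96,666.67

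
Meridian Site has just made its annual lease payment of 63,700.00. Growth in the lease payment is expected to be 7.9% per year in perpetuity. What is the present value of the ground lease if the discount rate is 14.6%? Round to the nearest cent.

1025855.22

D₁ = D₀ × (1 + g) = 63,700.00 × 1.079 = 68,732.3000
Growing perpetuity: P = D₁ / (r − g) = 68,732.3000 / (0.146 − 0.079) = 1,025,855.22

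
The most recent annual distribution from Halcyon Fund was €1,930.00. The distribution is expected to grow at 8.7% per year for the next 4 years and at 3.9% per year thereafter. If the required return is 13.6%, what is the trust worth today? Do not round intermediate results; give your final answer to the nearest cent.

€24252.95

D_1 = 2097.91000
D_2 = 2280.42817
D_3 = 2478.82542
D_4 = 2694.48323
Terminal value at year 4: TV = D_4×(1+g_2)/(r−g_2) = 2799.56808/0.097 = 28861.52658
P_0 = D_1/(1+r)^1 + D_2/(1+r)^2 + D_3/(1+r)^3 + D_4/(1+r)^4 + TV/(1+r)^4
    = 1846.75176 + 1767.09433 + 1690.87284 + 1617.93906 + 17330.29571 = 24252.95370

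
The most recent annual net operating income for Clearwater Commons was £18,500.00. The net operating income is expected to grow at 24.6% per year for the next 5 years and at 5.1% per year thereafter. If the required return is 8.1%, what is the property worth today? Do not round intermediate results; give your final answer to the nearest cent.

£1463131.08

D_1 = 23051.00000
D_2 = 28721.54600
D_3 = 35787.04632
D_4 = 44590.65971
D_5 = 55559.96200
Terminal value at year 5: TV = D_5×(1+g_2)/(r−g_2) = 58393.52006/0.03 = 1946450.66867
P_0 = D_1/(1+r)^1 + D_2/(1+r)^2 + D_3/(1+r)^3 + D_4/(1+r)^4 + D_5/(1+r)^5 + TV/(1+r)^5
    = 21323.77428 + 24578.55944 + 28330.14345 + 32654.35590 + 37638.60079 + 1318605.64779 = 1463131.08166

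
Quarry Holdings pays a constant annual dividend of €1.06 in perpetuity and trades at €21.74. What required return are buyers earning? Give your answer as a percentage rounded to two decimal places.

P = C/r ⇒ r = C/P = €1.06/€21.74 = 0.048758

4.88%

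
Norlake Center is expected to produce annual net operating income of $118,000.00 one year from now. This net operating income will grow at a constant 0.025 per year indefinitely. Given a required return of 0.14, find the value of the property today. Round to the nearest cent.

Growing perpetuity: P = D₁ / (r − g) = $118,000.0000 / (0.14 − 0.025) = $1,026,086.96

$1026086.96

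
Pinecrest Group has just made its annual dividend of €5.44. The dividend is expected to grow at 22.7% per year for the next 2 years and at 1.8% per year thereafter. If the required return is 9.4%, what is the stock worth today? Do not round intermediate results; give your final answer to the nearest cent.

€104.61

D_1 = 6.67488
D_2 = 8.19008
Terminal value at year 2: TV = D_2×(1+g_2)/(r−g_2) = 8.33750/0.076 = 109.70394
P_0 = D_1/(1+r)^1 + D_2/(1+r)^2 + TV/(1+r)^2
    = 6.10135 + 6.84311 + 91.66163 = 104.60609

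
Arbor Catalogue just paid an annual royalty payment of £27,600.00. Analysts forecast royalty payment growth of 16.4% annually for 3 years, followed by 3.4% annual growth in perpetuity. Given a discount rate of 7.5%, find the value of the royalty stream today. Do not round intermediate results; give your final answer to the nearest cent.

£980930.54

D_1 = 32126.40000
D_2 = 37395.12960
D_3 = 43527.93085
Terminal value at year 3: TV = D_3×(1+g_2)/(r−g_2) = 45007.88050/0.041 = 1097753.18301
P_0 = D_1/(1+r)^1 + D_2/(1+r)^2 + D_3/(1+r)^3 + TV/(1+r)^3
    = 29885.02326 + 32359.22518 + 35038.26801 + 883648.02738 = 980930.54382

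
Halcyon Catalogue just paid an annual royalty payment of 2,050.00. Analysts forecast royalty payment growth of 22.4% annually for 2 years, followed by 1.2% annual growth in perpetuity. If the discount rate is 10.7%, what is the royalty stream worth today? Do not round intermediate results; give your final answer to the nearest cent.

D_1 = 2509.20000
D_2 = 3071.26080
Terminal value at year 2: TV = D_2×(1+g_2)/(r−g_2) = 3108.11593/0.095 = 32717.00979
P_0 = D_1/(1+r)^1 + D_2/(1+r)^2 + TV/(1+r)^2
    = 2266.66667 + 2506.23306 + 26697.97746 = 31470.87719

31470.88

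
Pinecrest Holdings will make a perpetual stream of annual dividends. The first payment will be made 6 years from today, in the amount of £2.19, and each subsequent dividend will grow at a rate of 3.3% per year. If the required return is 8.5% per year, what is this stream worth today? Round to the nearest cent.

£28.01

Value at end of year 5: C₁ / (r − g) = £2.19 / (0.085 − 0.033) = £42.1154
Discount to today: PV = £42.1154 / (1 + 0.085)^5 = £42.1154 / 1.503657 = £28.01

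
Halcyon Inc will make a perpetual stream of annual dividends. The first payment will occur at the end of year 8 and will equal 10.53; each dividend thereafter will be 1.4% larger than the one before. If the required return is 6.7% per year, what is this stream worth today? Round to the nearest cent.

126.18

Value at end of year 7: C₁ / (r − g) = 10.53 / (0.067 − 0.014) = 198.6792
Discount to today: PV = 198.6792 / (1 + 0.067)^7 = 198.6792 / 1.574530 = 126.18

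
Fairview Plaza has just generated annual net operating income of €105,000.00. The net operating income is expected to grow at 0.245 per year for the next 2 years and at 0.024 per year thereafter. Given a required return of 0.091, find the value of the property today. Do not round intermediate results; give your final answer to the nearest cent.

€2346350.74

D_1 = 130725.00000
D_2 = 162752.62500
Terminal value at year 2: TV = D_2×(1+g_2)/(r−g_2) = 166658.68800/0.067 = 2487443.10448
P_0 = D_1/(1+r)^1 + D_2/(1+r)^2 + TV/(1+r)^2
    = 119821.26489 + 136734.62401 + 2089794.85052 = 2346350.73943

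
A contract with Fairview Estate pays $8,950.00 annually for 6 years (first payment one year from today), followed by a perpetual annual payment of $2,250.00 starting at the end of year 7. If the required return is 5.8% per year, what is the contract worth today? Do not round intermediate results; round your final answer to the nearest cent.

PV of 6-year annuity: $8,950.00 × [1 − (1+0.058)^−6] / 0.058 = 44287.96478
Perpetuity value at year 6: $2,250.00 / 0.058 = 38793.10345
PV of perpetuity: 38793.10345 / (1+0.058)^6 = 27659.25755
Total PV = 44287.96478 + 27659.25755 = 71947.22233

$71947.22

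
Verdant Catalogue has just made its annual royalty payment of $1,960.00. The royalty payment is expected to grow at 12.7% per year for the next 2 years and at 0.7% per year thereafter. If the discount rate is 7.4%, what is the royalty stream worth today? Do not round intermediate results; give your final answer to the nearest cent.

D_1 = 2208.92000
D_2 = 2489.45284
Terminal value at year 2: TV = D_2×(1+g_2)/(r−g_2) = 2506.87901/0.067 = 37416.10463
P_0 = D_1/(1+r)^1 + D_2/(1+r)^2 + TV/(1+r)^2
    = 2056.72253 + 2158.21815 + 32437.69669 = 36652.63737

$36652.64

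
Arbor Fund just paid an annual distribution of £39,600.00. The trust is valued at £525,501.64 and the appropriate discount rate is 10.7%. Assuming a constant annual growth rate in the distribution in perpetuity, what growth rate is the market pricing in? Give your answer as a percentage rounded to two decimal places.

P = D₀(1+g)/(r−g) ⇒ P(r−g) = D₀(1+g) ⇒ g(P+D₀) = P·r − D₀
g = (P·r − D₀)/(P + D₀) = (£525,501.64×0.107 − £39,600.00) / (£525,501.64 + £39,600.00) = 0.029426

2.94%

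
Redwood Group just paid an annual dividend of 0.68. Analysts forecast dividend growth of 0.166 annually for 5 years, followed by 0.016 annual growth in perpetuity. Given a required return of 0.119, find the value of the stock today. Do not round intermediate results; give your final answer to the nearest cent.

12.09

D_1 = 0.79288
D_2 = 0.92450
D_3 = 1.07796
D_4 = 1.25691
D_5 = 1.46555
Terminal value at year 5: TV = D_5×(1+g_2)/(r−g_2) = 1.48900/0.103 = 14.45633
P_0 = D_1/(1+r)^1 + D_2/(1+r)^2 + D_3/(1+r)^3 + D_4/(1+r)^4 + D_5/(1+r)^5 + TV/(1+r)^5
    = 0.70856 + 0.73832 + 0.76933 + 0.80165 + 0.83532 + 8.23963 = 12.09281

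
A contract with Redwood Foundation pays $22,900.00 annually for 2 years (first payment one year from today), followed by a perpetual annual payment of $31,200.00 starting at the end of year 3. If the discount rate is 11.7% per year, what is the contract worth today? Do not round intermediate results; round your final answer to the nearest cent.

$252583.75

PV of 2-year annuity: $22,900.00 × [1 − (1+0.117)^−2] / 0.117 = 38855.27563
Perpetuity value at year 2: $31,200.00 / 0.117 = 266666.66667
PV of perpetuity: 266666.66667 / (1+0.117)^2 = 213728.47454
Total PV = 38855.27563 + 213728.47454 = 252583.75017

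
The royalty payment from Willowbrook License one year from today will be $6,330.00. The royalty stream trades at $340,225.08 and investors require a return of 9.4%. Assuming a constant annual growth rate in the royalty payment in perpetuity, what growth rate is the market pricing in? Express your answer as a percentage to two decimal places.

P = D₁/(r−g) ⇒ g = r − D₁/P = 0.094 − $6,330.00/$340,225.08 = 0.075395

7.54%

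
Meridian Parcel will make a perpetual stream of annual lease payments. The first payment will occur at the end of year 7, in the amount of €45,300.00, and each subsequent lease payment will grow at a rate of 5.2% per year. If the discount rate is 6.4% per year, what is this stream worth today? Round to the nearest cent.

€2601759.73

Value at end of year 6: C₁ / (r − g) = €45,300.00 / (0.064 − 0.052) = €3,775,000.0000
Discount to today: PV = €3,775,000.0000 / (1 + 0.064)^6 = €3,775,000.0000 / 1.450941 = €2,601,759.73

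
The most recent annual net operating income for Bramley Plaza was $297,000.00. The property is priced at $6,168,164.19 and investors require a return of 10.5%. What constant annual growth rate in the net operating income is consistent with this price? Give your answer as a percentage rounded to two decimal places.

P = D₀(1+g)/(r−g) ⇒ P(r−g) = D₀(1+g) ⇒ g(P+D₀) = P·r − D₀
g = (P·r − D₀)/(P + D₀) = ($6,168,164.19×0.105 − $297,000.00) / ($6,168,164.19 + $297,000.00) = 0.054238

5.42%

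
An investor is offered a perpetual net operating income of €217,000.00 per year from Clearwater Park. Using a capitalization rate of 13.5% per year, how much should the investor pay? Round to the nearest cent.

Level perpetuity: PV = C / r = €217,000.00 / 0.135 = €1,607,407.41

€1607407.41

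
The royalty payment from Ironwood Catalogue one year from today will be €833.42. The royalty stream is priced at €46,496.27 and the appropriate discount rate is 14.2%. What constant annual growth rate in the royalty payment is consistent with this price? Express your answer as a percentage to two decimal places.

P = D₁/(r−g) ⇒ g = r − D₁/P = 0.142 − €833.42/€46,496.27 = 0.124076

12.41%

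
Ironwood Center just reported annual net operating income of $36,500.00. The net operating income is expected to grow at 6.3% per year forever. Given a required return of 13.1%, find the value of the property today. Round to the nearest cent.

D₁ = D₀ × (1 + g) = $36,500.00 × 1.063 = $38,799.5000
Growing perpetuity: P = D₁ / (r − g) = $38,799.5000 / (0.131 − 0.063) = $570,580.88

$570580.88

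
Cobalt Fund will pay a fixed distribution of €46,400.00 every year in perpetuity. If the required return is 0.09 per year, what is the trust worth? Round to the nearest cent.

Level perpetuity: PV = C / r = €46,400.00 / 0.09 = €515,555.56

€515555.56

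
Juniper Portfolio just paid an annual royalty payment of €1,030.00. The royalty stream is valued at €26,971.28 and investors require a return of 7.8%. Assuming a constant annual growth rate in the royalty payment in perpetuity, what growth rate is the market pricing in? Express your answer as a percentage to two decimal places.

3.83%

P = D₀(1+g)/(r−g) ⇒ P(r−g) = D₀(1+g) ⇒ g(P+D₀) = P·r − D₀
g = (P·r − D₀)/(P + D₀) = (€26,971.28×0.078 − €1,030.00) / (€26,971.28 + €1,030.00) = 0.038347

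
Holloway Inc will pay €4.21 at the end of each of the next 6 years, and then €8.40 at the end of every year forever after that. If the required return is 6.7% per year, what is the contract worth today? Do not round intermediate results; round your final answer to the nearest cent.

€105.22

PV of 6-year annuity: €4.21 × [1 − (1+0.067)^−6] / 0.067 = 20.25434
Perpetuity value at year 6: €8.40 / 0.067 = 125.37313
PV of perpetuity: 125.37313 / (1+0.067)^6 = 84.96068
Total PV = 20.25434 + 84.96068 = 105.21502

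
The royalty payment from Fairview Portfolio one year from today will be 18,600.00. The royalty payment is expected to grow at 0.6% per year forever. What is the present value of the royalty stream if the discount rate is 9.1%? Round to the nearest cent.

218823.53

Growing perpetuity: P = D₁ / (r − g) = 18,600.0000 / (0.091 − 0.006) = 218,823.53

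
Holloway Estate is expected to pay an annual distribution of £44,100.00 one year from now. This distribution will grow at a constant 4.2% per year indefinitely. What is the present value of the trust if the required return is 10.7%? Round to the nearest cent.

£678461.54

Growing perpetuity: P = D₁ / (r − g) = £44,100.0000 / (0.107 − 0.042) = £678,461.54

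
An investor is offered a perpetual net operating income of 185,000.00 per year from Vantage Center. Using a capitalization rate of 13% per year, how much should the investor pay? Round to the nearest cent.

1423076.92

Level perpetuity: PV = C / r = 185,000.00 / 0.13 = 1,423,076.92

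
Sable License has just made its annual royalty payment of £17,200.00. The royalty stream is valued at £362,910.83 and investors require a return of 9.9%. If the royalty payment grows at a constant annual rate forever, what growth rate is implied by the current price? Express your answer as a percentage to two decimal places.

4.93%

P = D₀(1+g)/(r−g) ⇒ P(r−g) = D₀(1+g) ⇒ g(P+D₀) = P·r − D₀
g = (P·r − D₀)/(P + D₀) = (£362,910.83×0.099 − £17,200.00) / (£362,910.83 + £17,200.00) = 0.049270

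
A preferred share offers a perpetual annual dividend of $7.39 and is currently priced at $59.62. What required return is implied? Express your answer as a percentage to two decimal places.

P = C/r ⇒ r = C/P = $7.39/$59.62 = 0.123952

12.40%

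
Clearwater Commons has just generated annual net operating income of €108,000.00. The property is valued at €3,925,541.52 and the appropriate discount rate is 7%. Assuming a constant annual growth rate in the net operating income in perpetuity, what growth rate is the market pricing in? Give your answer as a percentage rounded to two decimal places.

P = D₀(1+g)/(r−g) ⇒ P(r−g) = D₀(1+g) ⇒ g(P+D₀) = P·r − D₀
g = (P·r − D₀)/(P + D₀) = (€3,925,541.52×0.07 − €108,000.00) / (€3,925,541.52 + €108,000.00) = 0.041350

4.14%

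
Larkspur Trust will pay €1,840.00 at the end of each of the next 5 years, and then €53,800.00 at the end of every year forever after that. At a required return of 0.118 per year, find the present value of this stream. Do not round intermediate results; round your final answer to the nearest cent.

PV of 5-year annuity: €1,840.00 × [1 − (1+0.118)^−5] / 0.118 = 6665.78326
Perpetuity value at year 5: €53,800.00 / 0.118 = 455932.20339
PV of perpetuity: 455932.20339 / (1+0.118)^5 = 261030.49720
Total PV = 6665.78326 + 261030.49720 = 267696.28046

€267696.28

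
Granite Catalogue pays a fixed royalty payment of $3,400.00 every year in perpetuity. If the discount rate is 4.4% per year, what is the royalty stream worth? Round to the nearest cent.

Level perpetuity: PV = C / r = $3,400.00 / 0.044 = $77,272.73

$77272.73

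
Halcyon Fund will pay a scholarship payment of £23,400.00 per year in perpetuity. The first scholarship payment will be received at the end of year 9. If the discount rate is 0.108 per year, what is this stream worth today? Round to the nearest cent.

Value at end of year 8: C / r = £23,400.00 / 0.108 = £216,666.6667
Discount to today: PV = £216,666.6667 / (1 + 0.108)^8 = £216,666.6667 / 2.271528 = £95,383.67

£95383.67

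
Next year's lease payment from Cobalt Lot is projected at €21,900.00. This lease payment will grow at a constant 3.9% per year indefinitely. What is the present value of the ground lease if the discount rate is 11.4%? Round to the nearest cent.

€292000.00

Growing perpetuity: P = D₁ / (r − g) = €21,900.0000 / (0.114 − 0.039) = €292,000.00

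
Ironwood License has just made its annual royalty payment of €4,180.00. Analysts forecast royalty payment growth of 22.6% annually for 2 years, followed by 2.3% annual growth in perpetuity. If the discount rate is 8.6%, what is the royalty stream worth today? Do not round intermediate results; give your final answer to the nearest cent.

D_1 = 5124.68000
D_2 = 6282.85768
Terminal value at year 2: TV = D_2×(1+g_2)/(r−g_2) = 6427.36341/0.063 = 102021.64138
P_0 = D_1/(1+r)^1 + D_2/(1+r)^2 + TV/(1+r)^2
    = 4718.85820 + 5327.18246 + 86503.29607 = 96549.33672

€96549.34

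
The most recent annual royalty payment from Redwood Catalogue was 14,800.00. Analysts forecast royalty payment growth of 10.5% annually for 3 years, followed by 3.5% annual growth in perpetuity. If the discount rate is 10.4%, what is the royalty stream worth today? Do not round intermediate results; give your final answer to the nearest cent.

D_1 = 16354.00000
D_2 = 18071.17000
D_3 = 19968.64285
Terminal value at year 3: TV = D_3×(1+g_2)/(r−g_2) = 20667.54535/0.069 = 299529.64275
P_0 = D_1/(1+r)^1 + D_2/(1+r)^2 + D_3/(1+r)^3 + TV/(1+r)^3
    = 14813.40580 + 14826.82374 + 14840.25383 + 222603.80747 = 267084.29083

267084.29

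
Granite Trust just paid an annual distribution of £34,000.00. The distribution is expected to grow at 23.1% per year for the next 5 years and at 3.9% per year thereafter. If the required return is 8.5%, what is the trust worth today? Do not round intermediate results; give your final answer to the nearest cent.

D_1 = 41854.00000
D_2 = 51522.27400
D_3 = 63423.91929
D_4 = 78074.84465
D_5 = 96110.13377
Terminal value at year 5: TV = D_5×(1+g_2)/(r−g_2) = 99858.42898/0.046 = 2170835.41265
P_0 = D_1/(1+r)^1 + D_2/(1+r)^2 + D_3/(1+r)^3 + D_4/(1+r)^4 + D_5/(1+r)^5 + TV/(1+r)^5
    = 38575.11521 + 43765.86804 + 49655.10005 + 56336.80015 + 63917.60459 + 1443704.15590 = 1695954.64393

£1695954.64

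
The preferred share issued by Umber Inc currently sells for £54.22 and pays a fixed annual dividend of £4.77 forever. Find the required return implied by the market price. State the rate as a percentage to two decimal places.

8.80%

P = C/r ⇒ r = C/P = £4.77/£54.22 = 0.087975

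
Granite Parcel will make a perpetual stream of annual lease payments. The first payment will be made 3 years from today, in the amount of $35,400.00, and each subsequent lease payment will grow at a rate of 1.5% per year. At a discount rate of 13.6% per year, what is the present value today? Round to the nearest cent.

$226705.07

Value at end of year 2: C₁ / (r − g) = $35,400.00 / (0.136 − 0.015) = $292,561.9835
Discount to today: PV = $292,561.9835 / (1 + 0.136)^2 = $292,561.9835 / 1.290496 = $226,705.07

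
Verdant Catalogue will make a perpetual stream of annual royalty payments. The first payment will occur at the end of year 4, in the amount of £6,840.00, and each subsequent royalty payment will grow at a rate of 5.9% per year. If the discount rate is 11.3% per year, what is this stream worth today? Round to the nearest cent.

£91870.66

Value at end of year 3: C₁ / (r − g) = £6,840.00 / (0.113 − 0.059) = £126,666.6667
Discount to today: PV = £126,666.6667 / (1 + 0.113)^3 = £126,666.6667 / 1.378750 = £91,870.66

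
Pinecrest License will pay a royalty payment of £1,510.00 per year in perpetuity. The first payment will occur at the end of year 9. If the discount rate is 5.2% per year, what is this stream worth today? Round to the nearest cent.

Value at end of year 8: C / r = £1,510.00 / 0.052 = £29,038.4615
Discount to today: PV = £29,038.4615 / (1 + 0.052)^8 = £29,038.4615 / 1.500120 = £19,357.43

£19357.43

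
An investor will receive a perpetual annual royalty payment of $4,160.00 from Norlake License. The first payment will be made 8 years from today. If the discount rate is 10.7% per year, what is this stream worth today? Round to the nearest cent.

$19084.30

Value at end of year 7: C / r = $4,160.00 / 0.107 = $38,878.5047
Discount to today: PV = $38,878.5047 / (1 + 0.107)^7 = $38,878.5047 / 2.037198 = $19,084.30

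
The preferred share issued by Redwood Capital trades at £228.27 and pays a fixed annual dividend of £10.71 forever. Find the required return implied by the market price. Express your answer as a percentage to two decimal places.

P = C/r ⇒ r = C/P = £10.71/£228.27 = 0.046918

4.69%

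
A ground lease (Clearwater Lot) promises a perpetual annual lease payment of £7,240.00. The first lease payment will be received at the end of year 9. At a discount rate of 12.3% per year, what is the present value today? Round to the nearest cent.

Value at end of year 8: C / r = £7,240.00 / 0.123 = £58,861.7886
Discount to today: PV = £58,861.7886 / (1 + 0.123)^8 = £58,861.7886 / 2.529520 = £23,269.95

£23269.95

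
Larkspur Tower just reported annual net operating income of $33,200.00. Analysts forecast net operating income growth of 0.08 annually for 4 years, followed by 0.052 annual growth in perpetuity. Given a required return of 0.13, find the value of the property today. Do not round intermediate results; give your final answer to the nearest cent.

D_1 = 35856.00000
D_2 = 38724.48000
D_3 = 41822.43840
D_4 = 45168.23347
Terminal value at year 4: TV = D_4×(1+g_2)/(r−g_2) = 47516.98161/0.078 = 609192.07196
P_0 = D_1/(1+r)^1 + D_2/(1+r)^2 + D_3/(1+r)^3 + D_4/(1+r)^4 + TV/(1+r)^4
    = 31730.97345 + 30326.94808 + 28985.04772 + 27702.52348 + 373628.90648 = 492374.39922

$492374.40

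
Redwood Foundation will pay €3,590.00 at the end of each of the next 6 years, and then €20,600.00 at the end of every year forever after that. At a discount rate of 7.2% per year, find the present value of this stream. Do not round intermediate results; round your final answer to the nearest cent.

PV of 6-year annuity: €3,590.00 × [1 − (1+0.072)^−6] / 0.072 = 17006.73383
Perpetuity value at year 6: €20,600.00 / 0.072 = 286111.11111
PV of perpetuity: 286111.11111 / (1+0.072)^6 = 188523.72478
Total PV = 17006.73383 + 188523.72478 = 205530.45861

€205530.46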